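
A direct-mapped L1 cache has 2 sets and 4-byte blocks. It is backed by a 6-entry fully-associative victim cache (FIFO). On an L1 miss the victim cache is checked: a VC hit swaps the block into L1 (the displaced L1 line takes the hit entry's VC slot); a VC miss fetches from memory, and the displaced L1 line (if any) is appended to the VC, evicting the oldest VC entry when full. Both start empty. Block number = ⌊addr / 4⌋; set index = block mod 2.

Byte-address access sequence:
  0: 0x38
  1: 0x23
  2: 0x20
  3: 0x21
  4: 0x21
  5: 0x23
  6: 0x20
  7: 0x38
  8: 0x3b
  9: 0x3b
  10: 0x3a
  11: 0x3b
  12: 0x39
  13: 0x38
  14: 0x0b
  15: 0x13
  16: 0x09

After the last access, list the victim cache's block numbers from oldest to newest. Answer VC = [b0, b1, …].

  [0] addr=0x38 blk=14 s=0: MISS | VC []
  [1] addr=0x23 blk=8 s=0: MISS | VC [14]
  [2] addr=0x20 blk=8 s=0: L1-HIT | VC [14]
  [3] addr=0x21 blk=8 s=0: L1-HIT | VC [14]
  [4] addr=0x21 blk=8 s=0: L1-HIT | VC [14]
  [5] addr=0x23 blk=8 s=0: L1-HIT | VC [14]
  [6] addr=0x20 blk=8 s=0: L1-HIT | VC [14]
  [7] addr=0x38 blk=14 s=0: VC-HIT | VC [8]
  [8] addr=0x3b blk=14 s=0: L1-HIT | VC [8]
  [9] addr=0x3b blk=14 s=0: L1-HIT | VC [8]
  [10] addr=0x3a blk=14 s=0: L1-HIT | VC [8]
  [11] addr=0x3b blk=14 s=0: L1-HIT | VC [8]
  [12] addr=0x39 blk=14 s=0: L1-HIT | VC [8]
  [13] addr=0x38 blk=14 s=0: L1-HIT | VC [8]
  [14] addr=0xb blk=2 s=0: MISS | VC [8, 14]
  [15] addr=0x13 blk=4 s=0: MISS | VC [8, 14, 2]
  [16] addr=0x9 blk=2 s=0: VC-HIT | VC [8, 14, 4]

VC = [8, 14, 4]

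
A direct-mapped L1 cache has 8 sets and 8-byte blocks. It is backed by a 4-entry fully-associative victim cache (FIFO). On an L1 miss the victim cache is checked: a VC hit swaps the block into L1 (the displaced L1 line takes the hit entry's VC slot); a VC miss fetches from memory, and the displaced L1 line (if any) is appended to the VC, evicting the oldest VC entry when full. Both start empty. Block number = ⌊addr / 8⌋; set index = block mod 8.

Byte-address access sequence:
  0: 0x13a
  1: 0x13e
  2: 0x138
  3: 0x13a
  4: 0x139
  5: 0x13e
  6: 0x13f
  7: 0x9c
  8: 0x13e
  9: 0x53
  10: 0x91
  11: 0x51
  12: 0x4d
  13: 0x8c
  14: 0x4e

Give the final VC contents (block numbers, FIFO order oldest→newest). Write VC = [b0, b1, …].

VC = [18, 17]

  [0] addr=0x13a blk=39 s=7: MISS | VC []
  [1] addr=0x13e blk=39 s=7: L1-HIT | VC []
  [2] addr=0x138 blk=39 s=7: L1-HIT | VC []
  [3] addr=0x13a blk=39 s=7: L1-HIT | VC []
  [4] addr=0x139 blk=39 s=7: L1-HIT | VC []
  [5] addr=0x13e blk=39 s=7: L1-HIT | VC []
  [6] addr=0x13f blk=39 s=7: L1-HIT | VC []
  [7] addr=0x9c blk=19 s=3: MISS | VC []
  [8] addr=0x13e blk=39 s=7: L1-HIT | VC []
  [9] addr=0x53 blk=10 s=2: MISS | VC []
  [10] addr=0x91 blk=18 s=2: MISS | VC [10]
  [11] addr=0x51 blk=10 s=2: VC-HIT | VC [18]
  [12] addr=0x4d blk=9 s=1: MISS | VC [18]
  [13] addr=0x8c blk=17 s=1: MISS | VC [18, 9]
  [14] addr=0x4e blk=9 s=1: VC-HIT | VC [18, 17]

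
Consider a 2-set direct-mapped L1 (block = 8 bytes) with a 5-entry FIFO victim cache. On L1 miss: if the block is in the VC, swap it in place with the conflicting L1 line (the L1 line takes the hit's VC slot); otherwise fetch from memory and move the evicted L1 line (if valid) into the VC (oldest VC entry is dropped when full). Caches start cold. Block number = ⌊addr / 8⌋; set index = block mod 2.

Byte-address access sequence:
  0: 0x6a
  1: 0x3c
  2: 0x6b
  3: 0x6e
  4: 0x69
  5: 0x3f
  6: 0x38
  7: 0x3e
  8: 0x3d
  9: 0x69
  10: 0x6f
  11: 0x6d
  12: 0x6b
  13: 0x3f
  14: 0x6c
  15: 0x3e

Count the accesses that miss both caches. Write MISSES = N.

MISSES = 2

#0 0x6a→b13/s1 MISS; vc=[]
#1 0x3c→b7/s1 MISS; vc=[13]
#2 0x6b→b13/s1 VC-HIT; vc=[7]
#3 0x6e→b13/s1 L1-HIT; vc=[7]
#4 0x69→b13/s1 L1-HIT; vc=[7]
#5 0x3f→b7/s1 VC-HIT; vc=[13]
#6 0x38→b7/s1 L1-HIT; vc=[13]
#7 0x3e→b7/s1 L1-HIT; vc=[13]
#8 0x3d→b7/s1 L1-HIT; vc=[13]
#9 0x69→b13/s1 VC-HIT; vc=[7]
#10 0x6f→b13/s1 L1-HIT; vc=[7]
#11 0x6d→b13/s1 L1-HIT; vc=[7]
#12 0x6b→b13/s1 L1-HIT; vc=[7]
#13 0x3f→b7/s1 VC-HIT; vc=[13]
#14 0x6c→b13/s1 VC-HIT; vc=[7]
#15 0x3e→b7/s1 VC-HIT; vc=[13]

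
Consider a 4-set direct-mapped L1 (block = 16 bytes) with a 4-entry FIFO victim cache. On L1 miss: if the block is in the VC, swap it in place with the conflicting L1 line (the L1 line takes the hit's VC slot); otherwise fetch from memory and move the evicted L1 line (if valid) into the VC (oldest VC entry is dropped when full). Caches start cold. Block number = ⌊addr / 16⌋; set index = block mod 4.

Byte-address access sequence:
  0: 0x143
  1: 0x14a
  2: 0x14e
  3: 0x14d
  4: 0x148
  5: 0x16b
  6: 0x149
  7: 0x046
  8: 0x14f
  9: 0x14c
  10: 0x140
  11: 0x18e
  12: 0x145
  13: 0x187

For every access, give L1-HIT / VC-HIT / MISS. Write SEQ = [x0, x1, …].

SEQ = [MISS, L1-HIT, L1-HIT, L1-HIT, L1-HIT, MISS, L1-HIT, MISS, VC-HIT, L1-HIT, L1-HIT, MISS, VC-HIT, VC-HIT]

#0 0x143→b20/s0 MISS; vc=[]
#1 0x14a→b20/s0 L1-HIT; vc=[]
#2 0x14e→b20/s0 L1-HIT; vc=[]
#3 0x14d→b20/s0 L1-HIT; vc=[]
#4 0x148→b20/s0 L1-HIT; vc=[]
#5 0x16b→b22/s2 MISS; vc=[]
#6 0x149→b20/s0 L1-HIT; vc=[]
#7 0x46→b4/s0 MISS; vc=[20]
#8 0x14f→b20/s0 VC-HIT; vc=[4]
#9 0x14c→b20/s0 L1-HIT; vc=[4]
#10 0x140→b20/s0 L1-HIT; vc=[4]
#11 0x18e→b24/s0 MISS; vc=[4,20]
#12 0x145→b20/s0 VC-HIT; vc=[4,24]
#13 0x187→b24/s0 VC-HIT; vc=[4,20]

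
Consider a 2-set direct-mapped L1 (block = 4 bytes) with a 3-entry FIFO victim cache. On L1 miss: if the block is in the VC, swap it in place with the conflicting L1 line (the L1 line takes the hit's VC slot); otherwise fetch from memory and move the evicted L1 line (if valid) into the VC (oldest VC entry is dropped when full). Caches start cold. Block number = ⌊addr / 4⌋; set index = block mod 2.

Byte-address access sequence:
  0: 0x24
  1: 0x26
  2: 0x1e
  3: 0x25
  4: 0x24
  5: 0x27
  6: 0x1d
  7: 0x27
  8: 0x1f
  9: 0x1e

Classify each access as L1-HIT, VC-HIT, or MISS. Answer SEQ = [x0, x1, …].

SEQ = [MISS, L1-HIT, MISS, VC-HIT, L1-HIT, L1-HIT, VC-HIT, VC-HIT, VC-HIT, L1-HIT]

0: 0x24 (blk 9, set 1) → MISS  vc=[]
1: 0x26 (blk 9, set 1) → L1-HIT  vc=[]
2: 0x1e (blk 7, set 1) → MISS  vc=[9]
3: 0x25 (blk 9, set 1) → VC-HIT  vc=[7]
4: 0x24 (blk 9, set 1) → L1-HIT  vc=[7]
5: 0x27 (blk 9, set 1) → L1-HIT  vc=[7]
6: 0x1d (blk 7, set 1) → VC-HIT  vc=[9]
7: 0x27 (blk 9, set 1) → VC-HIT  vc=[7]
8: 0x1f (blk 7, set 1) → VC-HIT  vc=[9]
9: 0x1e (blk 7, set 1) → L1-HIT  vc=[9]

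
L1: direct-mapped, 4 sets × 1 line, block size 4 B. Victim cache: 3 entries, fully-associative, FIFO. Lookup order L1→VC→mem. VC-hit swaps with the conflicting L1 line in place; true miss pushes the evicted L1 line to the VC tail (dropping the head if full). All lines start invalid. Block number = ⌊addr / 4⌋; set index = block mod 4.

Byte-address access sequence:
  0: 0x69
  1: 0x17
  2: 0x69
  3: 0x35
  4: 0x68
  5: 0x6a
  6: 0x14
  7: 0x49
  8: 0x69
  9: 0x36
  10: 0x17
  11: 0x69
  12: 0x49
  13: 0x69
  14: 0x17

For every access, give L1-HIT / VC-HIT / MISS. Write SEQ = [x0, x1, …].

SEQ = [MISS, MISS, L1-HIT, MISS, L1-HIT, L1-HIT, VC-HIT, MISS, VC-HIT, VC-HIT, VC-HIT, L1-HIT, VC-HIT, VC-HIT, L1-HIT]

0: 0x69 (blk 26, set 2) → MISS  vc=[]
1: 0x17 (blk 5, set 1) → MISS  vc=[]
2: 0x69 (blk 26, set 2) → L1-HIT  vc=[]
3: 0x35 (blk 13, set 1) → MISS  vc=[5]
4: 0x68 (blk 26, set 2) → L1-HIT  vc=[5]
5: 0x6a (blk 26, set 2) → L1-HIT  vc=[5]
6: 0x14 (blk 5, set 1) → VC-HIT  vc=[13]
7: 0x49 (blk 18, set 2) → MISS  vc=[13, 26]
8: 0x69 (blk 26, set 2) → VC-HIT  vc=[13, 18]
9: 0x36 (blk 13, set 1) → VC-HIT  vc=[5, 18]
10: 0x17 (blk 5, set 1) → VC-HIT  vc=[13, 18]
11: 0x69 (blk 26, set 2) → L1-HIT  vc=[13, 18]
12: 0x49 (blk 18, set 2) → VC-HIT  vc=[13, 26]
13: 0x69 (blk 26, set 2) → VC-HIT  vc=[13, 18]
14: 0x17 (blk 5, set 1) → L1-HIT  vc=[13, 18]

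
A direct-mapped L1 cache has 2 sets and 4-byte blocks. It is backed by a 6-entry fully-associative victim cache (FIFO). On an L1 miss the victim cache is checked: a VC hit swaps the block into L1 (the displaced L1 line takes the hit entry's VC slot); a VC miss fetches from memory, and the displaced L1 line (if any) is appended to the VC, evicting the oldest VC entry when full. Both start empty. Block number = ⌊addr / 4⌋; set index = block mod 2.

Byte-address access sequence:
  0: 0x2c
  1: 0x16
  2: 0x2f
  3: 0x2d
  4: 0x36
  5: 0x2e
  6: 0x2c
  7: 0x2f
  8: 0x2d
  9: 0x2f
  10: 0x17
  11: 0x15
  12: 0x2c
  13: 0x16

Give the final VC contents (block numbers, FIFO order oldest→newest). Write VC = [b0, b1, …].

  [0] addr=0x2c blk=11 s=1: MISS | VC []
  [1] addr=0x16 blk=5 s=1: MISS | VC [11]
  [2] addr=0x2f blk=11 s=1: VC-HIT | VC [5]
  [3] addr=0x2d blk=11 s=1: L1-HIT | VC [5]
  [4] addr=0x36 blk=13 s=1: MISS | VC [5, 11]
  [5] addr=0x2e blk=11 s=1: VC-HIT | VC [5, 13]
  [6] addr=0x2c blk=11 s=1: L1-HIT | VC [5, 13]
  [7] addr=0x2f blk=11 s=1: L1-HIT | VC [5, 13]
  [8] addr=0x2d blk=11 s=1: L1-HIT | VC [5, 13]
  [9] addr=0x2f blk=11 s=1: L1-HIT | VC [5, 13]
  [10] addr=0x17 blk=5 s=1: VC-HIT | VC [11, 13]
  [11] addr=0x15 blk=5 s=1: L1-HIT | VC [11, 13]
  [12] addr=0x2c blk=11 s=1: VC-HIT | VC [5, 13]
  [13] addr=0x16 blk=5 s=1: VC-HIT | VC [11, 13]

VC = [11, 13]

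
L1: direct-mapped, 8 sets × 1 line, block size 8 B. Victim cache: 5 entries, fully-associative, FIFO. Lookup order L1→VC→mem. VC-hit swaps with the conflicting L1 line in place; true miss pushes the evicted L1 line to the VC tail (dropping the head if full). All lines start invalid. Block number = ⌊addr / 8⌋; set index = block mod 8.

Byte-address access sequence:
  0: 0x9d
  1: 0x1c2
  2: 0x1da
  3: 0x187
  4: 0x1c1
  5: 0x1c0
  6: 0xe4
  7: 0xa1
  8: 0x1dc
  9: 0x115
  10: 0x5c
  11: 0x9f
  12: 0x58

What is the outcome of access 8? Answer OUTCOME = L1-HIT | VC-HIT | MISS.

OUTCOME = L1-HIT

0: 0x9d (blk 19, set 3) → MISS  vc=[]
1: 0x1c2 (blk 56, set 0) → MISS  vc=[]
2: 0x1da (blk 59, set 3) → MISS  vc=[19]
3: 0x187 (blk 48, set 0) → MISS  vc=[19, 56]
4: 0x1c1 (blk 56, set 0) → VC-HIT  vc=[19, 48]
5: 0x1c0 (blk 56, set 0) → L1-HIT  vc=[19, 48]
6: 0xe4 (blk 28, set 4) → MISS  vc=[19, 48]
7: 0xa1 (blk 20, set 4) → MISS  vc=[19, 48, 28]
8: 0x1dc (blk 59, set 3) → L1-HIT  vc=[19, 48, 28]
9: 0x115 (blk 34, set 2) → MISS  vc=[19, 48, 28]
10: 0x5c (blk 11, set 3) → MISS  vc=[19, 48, 28, 59]
11: 0x9f (blk 19, set 3) → VC-HIT  vc=[11, 48, 28, 59]
12: 0x58 (blk 11, set 3) → VC-HIT  vc=[19, 48, 28, 59]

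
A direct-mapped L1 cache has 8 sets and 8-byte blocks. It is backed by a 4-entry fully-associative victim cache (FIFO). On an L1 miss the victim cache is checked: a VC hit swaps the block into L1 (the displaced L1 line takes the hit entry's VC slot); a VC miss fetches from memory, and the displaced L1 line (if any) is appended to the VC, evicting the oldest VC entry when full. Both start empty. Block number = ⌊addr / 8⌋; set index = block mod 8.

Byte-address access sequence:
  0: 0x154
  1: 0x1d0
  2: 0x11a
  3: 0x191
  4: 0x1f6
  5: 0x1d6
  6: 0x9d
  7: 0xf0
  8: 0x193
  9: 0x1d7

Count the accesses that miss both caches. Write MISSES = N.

  [0] addr=0x154 blk=42 s=2: MISS | VC []
  [1] addr=0x1d0 blk=58 s=2: MISS | VC [42]
  [2] addr=0x11a blk=35 s=3: MISS | VC [42]
  [3] addr=0x191 blk=50 s=2: MISS | VC [42, 58]
  [4] addr=0x1f6 blk=62 s=6: MISS | VC [42, 58]
  [5] addr=0x1d6 blk=58 s=2: VC-HIT | VC [42, 50]
  [6] addr=0x9d blk=19 s=3: MISS | VC [42, 50, 35]
  [7] addr=0xf0 blk=30 s=6: MISS | VC [42, 50, 35, 62]
  [8] addr=0x193 blk=50 s=2: VC-HIT | VC [42, 58, 35, 62]
  [9] addr=0x1d7 blk=58 s=2: VC-HIT | VC [42, 50, 35, 62]

MISSES = 7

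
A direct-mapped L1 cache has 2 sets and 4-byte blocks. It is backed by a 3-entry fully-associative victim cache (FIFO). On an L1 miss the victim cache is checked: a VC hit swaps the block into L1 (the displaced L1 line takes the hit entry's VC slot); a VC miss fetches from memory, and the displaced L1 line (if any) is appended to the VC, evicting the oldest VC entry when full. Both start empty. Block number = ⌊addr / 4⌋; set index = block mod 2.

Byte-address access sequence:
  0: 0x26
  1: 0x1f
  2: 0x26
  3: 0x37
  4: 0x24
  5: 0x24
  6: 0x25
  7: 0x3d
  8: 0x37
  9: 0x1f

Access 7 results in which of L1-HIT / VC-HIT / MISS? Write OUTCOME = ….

OUTCOME = MISS

0: 0x26 (blk 9, set 1) → MISS  vc=[]
1: 0x1f (blk 7, set 1) → MISS  vc=[9]
2: 0x26 (blk 9, set 1) → VC-HIT  vc=[7]
3: 0x37 (blk 13, set 1) → MISS  vc=[7, 9]
4: 0x24 (blk 9, set 1) → VC-HIT  vc=[7, 13]
5: 0x24 (blk 9, set 1) → L1-HIT  vc=[7, 13]
6: 0x25 (blk 9, set 1) → L1-HIT  vc=[7, 13]
7: 0x3d (blk 15, set 1) → MISS  vc=[7, 13, 9]
8: 0x37 (blk 13, set 1) → VC-HIT  vc=[7, 15, 9]
9: 0x1f (blk 7, set 1) → VC-HIT  vc=[13, 15, 9]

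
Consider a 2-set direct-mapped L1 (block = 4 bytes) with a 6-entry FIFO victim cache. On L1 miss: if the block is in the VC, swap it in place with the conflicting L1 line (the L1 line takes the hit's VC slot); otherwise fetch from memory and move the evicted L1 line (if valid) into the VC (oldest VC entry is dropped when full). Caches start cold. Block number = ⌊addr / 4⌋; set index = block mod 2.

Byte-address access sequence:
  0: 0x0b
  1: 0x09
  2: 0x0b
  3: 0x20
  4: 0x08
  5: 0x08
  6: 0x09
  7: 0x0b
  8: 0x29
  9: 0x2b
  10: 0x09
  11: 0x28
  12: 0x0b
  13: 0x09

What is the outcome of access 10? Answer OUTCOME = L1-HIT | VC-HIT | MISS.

OUTCOME = VC-HIT

0: 0xb (blk 2, set 0) → MISS  vc=[]
1: 0x9 (blk 2, set 0) → L1-HIT  vc=[]
2: 0xb (blk 2, set 0) → L1-HIT  vc=[]
3: 0x20 (blk 8, set 0) → MISS  vc=[2]
4: 0x8 (blk 2, set 0) → VC-HIT  vc=[8]
5: 0x8 (blk 2, set 0) → L1-HIT  vc=[8]
6: 0x9 (blk 2, set 0) → L1-HIT  vc=[8]
7: 0xb (blk 2, set 0) → L1-HIT  vc=[8]
8: 0x29 (blk 10, set 0) → MISS  vc=[8, 2]
9: 0x2b (blk 10, set 0) → L1-HIT  vc=[8, 2]
10: 0x9 (blk 2, set 0) → VC-HIT  vc=[8, 10]
11: 0x28 (blk 10, set 0) → VC-HIT  vc=[8, 2]
12: 0xb (blk 2, set 0) → VC-HIT  vc=[8, 10]
13: 0x9 (blk 2, set 0) → L1-HIT  vc=[8, 10]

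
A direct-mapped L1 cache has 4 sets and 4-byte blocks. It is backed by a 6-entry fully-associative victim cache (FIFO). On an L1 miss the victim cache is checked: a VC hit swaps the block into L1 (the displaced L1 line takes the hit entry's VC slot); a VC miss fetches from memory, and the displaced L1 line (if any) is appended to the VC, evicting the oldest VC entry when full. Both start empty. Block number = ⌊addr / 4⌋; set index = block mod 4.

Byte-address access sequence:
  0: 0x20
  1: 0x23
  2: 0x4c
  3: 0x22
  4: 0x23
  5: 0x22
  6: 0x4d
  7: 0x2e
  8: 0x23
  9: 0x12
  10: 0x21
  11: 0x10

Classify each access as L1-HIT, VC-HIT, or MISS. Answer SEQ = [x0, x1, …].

SEQ = [MISS, L1-HIT, MISS, L1-HIT, L1-HIT, L1-HIT, L1-HIT, MISS, L1-HIT, MISS, VC-HIT, VC-HIT]

  [0] addr=0x20 blk=8 s=0: MISS | VC []
  [1] addr=0x23 blk=8 s=0: L1-HIT | VC []
  [2] addr=0x4c blk=19 s=3: MISS | VC []
  [3] addr=0x22 blk=8 s=0: L1-HIT | VC []
  [4] addr=0x23 blk=8 s=0: L1-HIT | VC []
  [5] addr=0x22 blk=8 s=0: L1-HIT | VC []
  [6] addr=0x4d blk=19 s=3: L1-HIT | VC []
  [7] addr=0x2e blk=11 s=3: MISS | VC [19]
  [8] addr=0x23 blk=8 s=0: L1-HIT | VC [19]
  [9] addr=0x12 blk=4 s=0: MISS | VC [19, 8]
  [10] addr=0x21 blk=8 s=0: VC-HIT | VC [19, 4]
  [11] addr=0x10 blk=4 s=0: VC-HIT | VC [19, 8]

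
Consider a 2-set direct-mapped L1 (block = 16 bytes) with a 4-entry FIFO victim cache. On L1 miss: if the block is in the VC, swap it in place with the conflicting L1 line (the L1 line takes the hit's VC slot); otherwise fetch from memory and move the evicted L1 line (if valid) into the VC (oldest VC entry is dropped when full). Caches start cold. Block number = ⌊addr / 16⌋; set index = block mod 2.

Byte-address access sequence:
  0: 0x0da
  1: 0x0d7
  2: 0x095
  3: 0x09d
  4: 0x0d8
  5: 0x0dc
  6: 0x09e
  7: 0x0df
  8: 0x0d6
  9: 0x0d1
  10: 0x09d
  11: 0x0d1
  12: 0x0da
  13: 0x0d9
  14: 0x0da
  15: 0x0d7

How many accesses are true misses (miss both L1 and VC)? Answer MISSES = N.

0: 0xda (blk 13, set 1) → MISS  vc=[]
1: 0xd7 (blk 13, set 1) → L1-HIT  vc=[]
2: 0x95 (blk 9, set 1) → MISS  vc=[13]
3: 0x9d (blk 9, set 1) → L1-HIT  vc=[13]
4: 0xd8 (blk 13, set 1) → VC-HIT  vc=[9]
5: 0xdc (blk 13, set 1) → L1-HIT  vc=[9]
6: 0x9e (blk 9, set 1) → VC-HIT  vc=[13]
7: 0xdf (blk 13, set 1) → VC-HIT  vc=[9]
8: 0xd6 (blk 13, set 1) → L1-HIT  vc=[9]
9: 0xd1 (blk 13, set 1) → L1-HIT  vc=[9]
10: 0x9d (blk 9, set 1) → VC-HIT  vc=[13]
11: 0xd1 (blk 13, set 1) → VC-HIT  vc=[9]
12: 0xda (blk 13, set 1) → L1-HIT  vc=[9]
13: 0xd9 (blk 13, set 1) → L1-HIT  vc=[9]
14: 0xda (blk 13, set 1) → L1-HIT  vc=[9]
15: 0xd7 (blk 13, set 1) → L1-HIT  vc=[9]

MISSES = 2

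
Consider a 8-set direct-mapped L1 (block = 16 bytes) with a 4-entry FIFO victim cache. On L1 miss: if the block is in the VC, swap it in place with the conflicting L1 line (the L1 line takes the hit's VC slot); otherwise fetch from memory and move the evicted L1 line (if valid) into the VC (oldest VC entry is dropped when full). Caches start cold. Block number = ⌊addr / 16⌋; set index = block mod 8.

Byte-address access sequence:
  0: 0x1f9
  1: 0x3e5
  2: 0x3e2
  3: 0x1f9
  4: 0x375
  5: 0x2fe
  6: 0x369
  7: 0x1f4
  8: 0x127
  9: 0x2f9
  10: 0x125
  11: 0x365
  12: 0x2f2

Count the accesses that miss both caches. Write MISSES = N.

MISSES = 6

0: 0x1f9 (blk 31, set 7) → MISS  vc=[]
1: 0x3e5 (blk 62, set 6) → MISS  vc=[]
2: 0x3e2 (blk 62, set 6) → L1-HIT  vc=[]
3: 0x1f9 (blk 31, set 7) → L1-HIT  vc=[]
4: 0x375 (blk 55, set 7) → MISS  vc=[31]
5: 0x2fe (blk 47, set 7) → MISS  vc=[31, 55]
6: 0x369 (blk 54, set 6) → MISS  vc=[31, 55, 62]
7: 0x1f4 (blk 31, set 7) → VC-HIT  vc=[47, 55, 62]
8: 0x127 (blk 18, set 2) → MISS  vc=[47, 55, 62]
9: 0x2f9 (blk 47, set 7) → VC-HIT  vc=[31, 55, 62]
10: 0x125 (blk 18, set 2) → L1-HIT  vc=[31, 55, 62]
11: 0x365 (blk 54, set 6) → L1-HIT  vc=[31, 55, 62]
12: 0x2f2 (blk 47, set 7) → L1-HIT  vc=[31, 55, 62]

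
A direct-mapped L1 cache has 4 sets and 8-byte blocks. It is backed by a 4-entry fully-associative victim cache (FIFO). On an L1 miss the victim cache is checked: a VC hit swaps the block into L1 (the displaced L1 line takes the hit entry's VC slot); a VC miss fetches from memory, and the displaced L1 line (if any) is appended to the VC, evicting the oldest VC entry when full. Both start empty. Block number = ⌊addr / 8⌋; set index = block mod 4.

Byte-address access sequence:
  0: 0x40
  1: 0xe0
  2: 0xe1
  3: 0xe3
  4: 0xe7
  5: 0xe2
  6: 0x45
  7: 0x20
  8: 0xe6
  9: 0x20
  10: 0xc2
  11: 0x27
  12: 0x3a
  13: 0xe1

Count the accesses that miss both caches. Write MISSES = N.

  [0] addr=0x40 blk=8 s=0: MISS | VC []
  [1] addr=0xe0 blk=28 s=0: MISS | VC [8]
  [2] addr=0xe1 blk=28 s=0: L1-HIT | VC [8]
  [3] addr=0xe3 blk=28 s=0: L1-HIT | VC [8]
  [4] addr=0xe7 blk=28 s=0: L1-HIT | VC [8]
  [5] addr=0xe2 blk=28 s=0: L1-HIT | VC [8]
  [6] addr=0x45 blk=8 s=0: VC-HIT | VC [28]
  [7] addr=0x20 blk=4 s=0: MISS | VC [28, 8]
  [8] addr=0xe6 blk=28 s=0: VC-HIT | VC [4, 8]
  [9] addr=0x20 blk=4 s=0: VC-HIT | VC [28, 8]
  [10] addr=0xc2 blk=24 s=0: MISS | VC [28, 8, 4]
  [11] addr=0x27 blk=4 s=0: VC-HIT | VC [28, 8, 24]
  [12] addr=0x3a blk=7 s=3: MISS | VC [28, 8, 24]
  [13] addr=0xe1 blk=28 s=0: VC-HIT | VC [4, 8, 24]

MISSES = 5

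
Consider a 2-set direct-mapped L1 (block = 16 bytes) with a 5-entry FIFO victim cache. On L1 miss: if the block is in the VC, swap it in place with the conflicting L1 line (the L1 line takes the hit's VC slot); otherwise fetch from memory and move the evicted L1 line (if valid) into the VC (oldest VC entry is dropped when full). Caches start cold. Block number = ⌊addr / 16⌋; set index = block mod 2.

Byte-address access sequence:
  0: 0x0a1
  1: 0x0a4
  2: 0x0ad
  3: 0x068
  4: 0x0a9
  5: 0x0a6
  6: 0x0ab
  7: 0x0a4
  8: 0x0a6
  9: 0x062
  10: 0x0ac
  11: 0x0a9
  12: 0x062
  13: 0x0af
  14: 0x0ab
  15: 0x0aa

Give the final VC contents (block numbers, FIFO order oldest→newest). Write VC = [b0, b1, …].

#0 0xa1→b10/s0 MISS; vc=[]
#1 0xa4→b10/s0 L1-HIT; vc=[]
#2 0xad→b10/s0 L1-HIT; vc=[]
#3 0x68→b6/s0 MISS; vc=[10]
#4 0xa9→b10/s0 VC-HIT; vc=[6]
#5 0xa6→b10/s0 L1-HIT; vc=[6]
#6 0xab→b10/s0 L1-HIT; vc=[6]
#7 0xa4→b10/s0 L1-HIT; vc=[6]
#8 0xa6→b10/s0 L1-HIT; vc=[6]
#9 0x62→b6/s0 VC-HIT; vc=[10]
#10 0xac→b10/s0 VC-HIT; vc=[6]
#11 0xa9→b10/s0 L1-HIT; vc=[6]
#12 0x62→b6/s0 VC-HIT; vc=[10]
#13 0xaf→b10/s0 VC-HIT; vc=[6]
#14 0xab→b10/s0 L1-HIT; vc=[6]
#15 0xaa→b10/s0 L1-HIT; vc=[6]

VC = [6]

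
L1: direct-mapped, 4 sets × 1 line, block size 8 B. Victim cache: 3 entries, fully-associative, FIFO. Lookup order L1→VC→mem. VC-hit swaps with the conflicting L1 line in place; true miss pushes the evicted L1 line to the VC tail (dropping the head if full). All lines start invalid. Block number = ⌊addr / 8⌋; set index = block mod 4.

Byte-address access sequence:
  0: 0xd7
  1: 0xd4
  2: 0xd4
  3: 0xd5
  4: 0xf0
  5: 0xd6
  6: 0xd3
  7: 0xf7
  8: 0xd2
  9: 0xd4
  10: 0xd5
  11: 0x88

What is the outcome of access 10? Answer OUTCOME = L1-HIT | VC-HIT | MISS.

0: 0xd7 (blk 26, set 2) → MISS  vc=[]
1: 0xd4 (blk 26, set 2) → L1-HIT  vc=[]
2: 0xd4 (blk 26, set 2) → L1-HIT  vc=[]
3: 0xd5 (blk 26, set 2) → L1-HIT  vc=[]
4: 0xf0 (blk 30, set 2) → MISS  vc=[26]
5: 0xd6 (blk 26, set 2) → VC-HIT  vc=[30]
6: 0xd3 (blk 26, set 2) → L1-HIT  vc=[30]
7: 0xf7 (blk 30, set 2) → VC-HIT  vc=[26]
8: 0xd2 (blk 26, set 2) → VC-HIT  vc=[30]
9: 0xd4 (blk 26, set 2) → L1-HIT  vc=[30]
10: 0xd5 (blk 26, set 2) → L1-HIT  vc=[30]
11: 0x88 (blk 17, set 1) → MISS  vc=[30]

OUTCOME = L1-HIT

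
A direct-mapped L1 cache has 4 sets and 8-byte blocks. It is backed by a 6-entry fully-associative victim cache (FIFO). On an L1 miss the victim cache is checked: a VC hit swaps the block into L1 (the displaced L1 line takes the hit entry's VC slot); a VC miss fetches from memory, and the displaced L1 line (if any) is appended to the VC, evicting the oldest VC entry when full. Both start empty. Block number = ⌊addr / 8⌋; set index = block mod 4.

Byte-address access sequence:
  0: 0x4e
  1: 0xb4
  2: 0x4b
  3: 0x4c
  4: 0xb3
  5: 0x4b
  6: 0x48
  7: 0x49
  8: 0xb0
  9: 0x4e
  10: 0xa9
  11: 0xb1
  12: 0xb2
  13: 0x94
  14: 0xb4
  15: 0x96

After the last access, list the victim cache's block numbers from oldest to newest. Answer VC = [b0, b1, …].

#0 0x4e→b9/s1 MISS; vc=[]
#1 0xb4→b22/s2 MISS; vc=[]
#2 0x4b→b9/s1 L1-HIT; vc=[]
#3 0x4c→b9/s1 L1-HIT; vc=[]
#4 0xb3→b22/s2 L1-HIT; vc=[]
#5 0x4b→b9/s1 L1-HIT; vc=[]
#6 0x48→b9/s1 L1-HIT; vc=[]
#7 0x49→b9/s1 L1-HIT; vc=[]
#8 0xb0→b22/s2 L1-HIT; vc=[]
#9 0x4e→b9/s1 L1-HIT; vc=[]
#10 0xa9→b21/s1 MISS; vc=[9]
#11 0xb1→b22/s2 L1-HIT; vc=[9]
#12 0xb2→b22/s2 L1-HIT; vc=[9]
#13 0x94→b18/s2 MISS; vc=[9,22]
#14 0xb4→b22/s2 VC-HIT; vc=[9,18]
#15 0x96→b18/s2 VC-HIT; vc=[9,22]

VC = [9, 22]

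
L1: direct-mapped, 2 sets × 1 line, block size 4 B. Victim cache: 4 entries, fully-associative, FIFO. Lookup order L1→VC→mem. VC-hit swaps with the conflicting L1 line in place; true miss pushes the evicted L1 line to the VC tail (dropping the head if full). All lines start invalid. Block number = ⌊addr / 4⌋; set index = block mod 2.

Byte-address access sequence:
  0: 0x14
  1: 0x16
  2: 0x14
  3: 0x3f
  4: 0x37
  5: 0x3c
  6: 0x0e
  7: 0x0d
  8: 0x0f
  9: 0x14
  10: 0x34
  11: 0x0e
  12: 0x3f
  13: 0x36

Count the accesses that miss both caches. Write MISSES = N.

#0 0x14→b5/s1 MISS; vc=[]
#1 0x16→b5/s1 L1-HIT; vc=[]
#2 0x14→b5/s1 L1-HIT; vc=[]
#3 0x3f→b15/s1 MISS; vc=[5]
#4 0x37→b13/s1 MISS; vc=[5,15]
#5 0x3c→b15/s1 VC-HIT; vc=[5,13]
#6 0xe→b3/s1 MISS; vc=[5,13,15]
#7 0xd→b3/s1 L1-HIT; vc=[5,13,15]
#8 0xf→b3/s1 L1-HIT; vc=[5,13,15]
#9 0x14→b5/s1 VC-HIT; vc=[3,13,15]
#10 0x34→b13/s1 VC-HIT; vc=[3,5,15]
#11 0xe→b3/s1 VC-HIT; vc=[13,5,15]
#12 0x3f→b15/s1 VC-HIT; vc=[13,5,3]
#13 0x36→b13/s1 VC-HIT; vc=[15,5,3]

MISSES = 4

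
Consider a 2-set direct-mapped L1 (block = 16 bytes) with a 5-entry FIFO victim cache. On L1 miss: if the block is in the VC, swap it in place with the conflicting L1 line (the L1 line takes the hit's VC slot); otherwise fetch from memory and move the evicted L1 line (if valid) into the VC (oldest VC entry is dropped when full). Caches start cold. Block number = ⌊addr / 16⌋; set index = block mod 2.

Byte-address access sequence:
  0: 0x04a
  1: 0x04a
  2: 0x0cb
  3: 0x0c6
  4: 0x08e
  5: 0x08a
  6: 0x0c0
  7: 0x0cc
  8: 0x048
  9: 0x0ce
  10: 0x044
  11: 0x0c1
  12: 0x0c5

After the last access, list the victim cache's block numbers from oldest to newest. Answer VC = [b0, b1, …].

VC = [4, 8]

#0 0x4a→b4/s0 MISS; vc=[]
#1 0x4a→b4/s0 L1-HIT; vc=[]
#2 0xcb→b12/s0 MISS; vc=[4]
#3 0xc6→b12/s0 L1-HIT; vc=[4]
#4 0x8e→b8/s0 MISS; vc=[4,12]
#5 0x8a→b8/s0 L1-HIT; vc=[4,12]
#6 0xc0→b12/s0 VC-HIT; vc=[4,8]
#7 0xcc→b12/s0 L1-HIT; vc=[4,8]
#8 0x48→b4/s0 VC-HIT; vc=[12,8]
#9 0xce→b12/s0 VC-HIT; vc=[4,8]
#10 0x44→b4/s0 VC-HIT; vc=[12,8]
#11 0xc1→b12/s0 VC-HIT; vc=[4,8]
#12 0xc5→b12/s0 L1-HIT; vc=[4,8]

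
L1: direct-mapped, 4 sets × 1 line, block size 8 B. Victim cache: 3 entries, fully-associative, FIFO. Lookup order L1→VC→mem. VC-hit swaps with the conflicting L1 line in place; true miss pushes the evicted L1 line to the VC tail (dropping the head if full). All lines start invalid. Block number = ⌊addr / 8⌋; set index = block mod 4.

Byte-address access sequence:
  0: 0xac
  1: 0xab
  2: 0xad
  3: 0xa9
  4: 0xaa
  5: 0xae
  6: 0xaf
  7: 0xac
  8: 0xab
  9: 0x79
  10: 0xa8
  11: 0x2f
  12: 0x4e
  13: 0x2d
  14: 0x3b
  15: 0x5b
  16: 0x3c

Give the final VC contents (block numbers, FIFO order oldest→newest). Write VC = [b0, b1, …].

VC = [9, 15, 11]

0: 0xac (blk 21, set 1) → MISS  vc=[]
1: 0xab (blk 21, set 1) → L1-HIT  vc=[]
2: 0xad (blk 21, set 1) → L1-HIT  vc=[]
3: 0xa9 (blk 21, set 1) → L1-HIT  vc=[]
4: 0xaa (blk 21, set 1) → L1-HIT  vc=[]
5: 0xae (blk 21, set 1) → L1-HIT  vc=[]
6: 0xaf (blk 21, set 1) → L1-HIT  vc=[]
7: 0xac (blk 21, set 1) → L1-HIT  vc=[]
8: 0xab (blk 21, set 1) → L1-HIT  vc=[]
9: 0x79 (blk 15, set 3) → MISS  vc=[]
10: 0xa8 (blk 21, set 1) → L1-HIT  vc=[]
11: 0x2f (blk 5, set 1) → MISS  vc=[21]
12: 0x4e (blk 9, set 1) → MISS  vc=[21, 5]
13: 0x2d (blk 5, set 1) → VC-HIT  vc=[21, 9]
14: 0x3b (blk 7, set 3) → MISS  vc=[21, 9, 15]
15: 0x5b (blk 11, set 3) → MISS  vc=[9, 15, 7]
16: 0x3c (blk 7, set 3) → VC-HIT  vc=[9, 15, 11]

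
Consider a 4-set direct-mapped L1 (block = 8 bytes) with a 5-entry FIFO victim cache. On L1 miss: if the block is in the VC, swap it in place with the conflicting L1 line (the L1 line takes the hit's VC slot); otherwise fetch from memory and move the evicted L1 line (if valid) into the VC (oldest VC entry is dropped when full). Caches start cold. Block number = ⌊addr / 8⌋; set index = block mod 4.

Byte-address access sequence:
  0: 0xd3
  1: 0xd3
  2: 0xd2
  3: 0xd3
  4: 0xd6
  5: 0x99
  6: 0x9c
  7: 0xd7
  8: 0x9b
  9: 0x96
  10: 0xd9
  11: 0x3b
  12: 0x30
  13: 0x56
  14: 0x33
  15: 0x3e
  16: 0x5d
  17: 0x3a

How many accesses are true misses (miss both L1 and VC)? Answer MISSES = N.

MISSES = 8

  [0] addr=0xd3 blk=26 s=2: MISS | VC []
  [1] addr=0xd3 blk=26 s=2: L1-HIT | VC []
  [2] addr=0xd2 blk=26 s=2: L1-HIT | VC []
  [3] addr=0xd3 blk=26 s=2: L1-HIT | VC []
  [4] addr=0xd6 blk=26 s=2: L1-HIT | VC []
  [5] addr=0x99 blk=19 s=3: MISS | VC []
  [6] addr=0x9c blk=19 s=3: L1-HIT | VC []
  [7] addr=0xd7 blk=26 s=2: L1-HIT | VC []
  [8] addr=0x9b blk=19 s=3: L1-HIT | VC []
  [9] addr=0x96 blk=18 s=2: MISS | VC [26]
  [10] addr=0xd9 blk=27 s=3: MISS | VC [26, 19]
  [11] addr=0x3b blk=7 s=3: MISS | VC [26, 19, 27]
  [12] addr=0x30 blk=6 s=2: MISS | VC [26, 19, 27, 18]
  [13] addr=0x56 blk=10 s=2: MISS | VC [26, 19, 27, 18, 6]
  [14] addr=0x33 blk=6 s=2: VC-HIT | VC [26, 19, 27, 18, 10]
  [15] addr=0x3e blk=7 s=3: L1-HIT | VC [26, 19, 27, 18, 10]
  [16] addr=0x5d blk=11 s=3: MISS | VC [19, 27, 18, 10, 7]
  [17] addr=0x3a blk=7 s=3: VC-HIT | VC [19, 27, 18, 10, 11]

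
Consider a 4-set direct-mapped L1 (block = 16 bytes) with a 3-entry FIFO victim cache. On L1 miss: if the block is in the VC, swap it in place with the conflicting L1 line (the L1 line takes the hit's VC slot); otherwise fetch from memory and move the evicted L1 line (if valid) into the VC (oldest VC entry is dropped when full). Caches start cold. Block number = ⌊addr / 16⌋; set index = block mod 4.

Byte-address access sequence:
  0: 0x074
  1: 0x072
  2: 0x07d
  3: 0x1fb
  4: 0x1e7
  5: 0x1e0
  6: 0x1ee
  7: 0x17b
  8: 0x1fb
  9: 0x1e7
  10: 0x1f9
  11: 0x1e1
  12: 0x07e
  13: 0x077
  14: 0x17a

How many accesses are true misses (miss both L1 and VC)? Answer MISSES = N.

0: 0x74 (blk 7, set 3) → MISS  vc=[]
1: 0x72 (blk 7, set 3) → L1-HIT  vc=[]
2: 0x7d (blk 7, set 3) → L1-HIT  vc=[]
3: 0x1fb (blk 31, set 3) → MISS  vc=[7]
4: 0x1e7 (blk 30, set 2) → MISS  vc=[7]
5: 0x1e0 (blk 30, set 2) → L1-HIT  vc=[7]
6: 0x1ee (blk 30, set 2) → L1-HIT  vc=[7]
7: 0x17b (blk 23, set 3) → MISS  vc=[7, 31]
8: 0x1fb (blk 31, set 3) → VC-HIT  vc=[7, 23]
9: 0x1e7 (blk 30, set 2) → L1-HIT  vc=[7, 23]
10: 0x1f9 (blk 31, set 3) → L1-HIT  vc=[7, 23]
11: 0x1e1 (blk 30, set 2) → L1-HIT  vc=[7, 23]
12: 0x7e (blk 7, set 3) → VC-HIT  vc=[31, 23]
13: 0x77 (blk 7, set 3) → L1-HIT  vc=[31, 23]
14: 0x17a (blk 23, set 3) → VC-HIT  vc=[31, 7]

MISSES = 4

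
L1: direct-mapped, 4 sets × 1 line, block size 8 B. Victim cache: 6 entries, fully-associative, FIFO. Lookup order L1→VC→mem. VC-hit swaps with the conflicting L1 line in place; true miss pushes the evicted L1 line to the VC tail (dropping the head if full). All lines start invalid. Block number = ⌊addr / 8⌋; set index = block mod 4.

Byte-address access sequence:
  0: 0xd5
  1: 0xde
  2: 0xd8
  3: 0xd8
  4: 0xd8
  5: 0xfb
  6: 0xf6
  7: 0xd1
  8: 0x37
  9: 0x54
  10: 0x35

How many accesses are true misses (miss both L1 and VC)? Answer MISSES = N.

0: 0xd5 (blk 26, set 2) → MISS  vc=[]
1: 0xde (blk 27, set 3) → MISS  vc=[]
2: 0xd8 (blk 27, set 3) → L1-HIT  vc=[]
3: 0xd8 (blk 27, set 3) → L1-HIT  vc=[]
4: 0xd8 (blk 27, set 3) → L1-HIT  vc=[]
5: 0xfb (blk 31, set 3) → MISS  vc=[27]
6: 0xf6 (blk 30, set 2) → MISS  vc=[27, 26]
7: 0xd1 (blk 26, set 2) → VC-HIT  vc=[27, 30]
8: 0x37 (blk 6, set 2) → MISS  vc=[27, 30, 26]
9: 0x54 (blk 10, set 2) → MISS  vc=[27, 30, 26, 6]
10: 0x35 (blk 6, set 2) → VC-HIT  vc=[27, 30, 26, 10]

MISSES = 6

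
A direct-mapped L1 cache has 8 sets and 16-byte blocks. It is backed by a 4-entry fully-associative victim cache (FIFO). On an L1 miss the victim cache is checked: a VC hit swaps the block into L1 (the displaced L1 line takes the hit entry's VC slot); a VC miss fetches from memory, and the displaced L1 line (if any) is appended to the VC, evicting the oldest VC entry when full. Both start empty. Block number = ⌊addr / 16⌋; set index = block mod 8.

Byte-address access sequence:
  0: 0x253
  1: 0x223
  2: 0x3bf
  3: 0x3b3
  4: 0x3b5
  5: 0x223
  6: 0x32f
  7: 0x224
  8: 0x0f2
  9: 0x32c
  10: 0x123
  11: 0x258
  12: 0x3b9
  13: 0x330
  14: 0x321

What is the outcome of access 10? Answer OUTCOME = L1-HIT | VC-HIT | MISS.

OUTCOME = MISS

#0 0x253→b37/s5 MISS; vc=[]
#1 0x223→b34/s2 MISS; vc=[]
#2 0x3bf→b59/s3 MISS; vc=[]
#3 0x3b3→b59/s3 L1-HIT; vc=[]
#4 0x3b5→b59/s3 L1-HIT; vc=[]
#5 0x223→b34/s2 L1-HIT; vc=[]
#6 0x32f→b50/s2 MISS; vc=[34]
#7 0x224→b34/s2 VC-HIT; vc=[50]
#8 0xf2→b15/s7 MISS; vc=[50]
#9 0x32c→b50/s2 VC-HIT; vc=[34]
#10 0x123→b18/s2 MISS; vc=[34,50]
#11 0x258→b37/s5 L1-HIT; vc=[34,50]
#12 0x3b9→b59/s3 L1-HIT; vc=[34,50]
#13 0x330→b51/s3 MISS; vc=[34,50,59]
#14 0x321→b50/s2 VC-HIT; vc=[34,18,59]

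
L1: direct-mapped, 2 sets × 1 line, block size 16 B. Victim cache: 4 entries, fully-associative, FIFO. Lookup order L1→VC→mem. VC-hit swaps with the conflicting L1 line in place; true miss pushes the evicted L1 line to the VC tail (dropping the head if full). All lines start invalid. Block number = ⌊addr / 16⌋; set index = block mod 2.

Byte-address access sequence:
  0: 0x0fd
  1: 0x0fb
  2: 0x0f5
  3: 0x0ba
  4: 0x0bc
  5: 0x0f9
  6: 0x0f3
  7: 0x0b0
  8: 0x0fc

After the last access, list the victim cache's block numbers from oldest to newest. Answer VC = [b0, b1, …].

0: 0xfd (blk 15, set 1) → MISS  vc=[]
1: 0xfb (blk 15, set 1) → L1-HIT  vc=[]
2: 0xf5 (blk 15, set 1) → L1-HIT  vc=[]
3: 0xba (blk 11, set 1) → MISS  vc=[15]
4: 0xbc (blk 11, set 1) → L1-HIT  vc=[15]
5: 0xf9 (blk 15, set 1) → VC-HIT  vc=[11]
6: 0xf3 (blk 15, set 1) → L1-HIT  vc=[11]
7: 0xb0 (blk 11, set 1) → VC-HIT  vc=[15]
8: 0xfc (blk 15, set 1) → VC-HIT  vc=[11]

VC = [11]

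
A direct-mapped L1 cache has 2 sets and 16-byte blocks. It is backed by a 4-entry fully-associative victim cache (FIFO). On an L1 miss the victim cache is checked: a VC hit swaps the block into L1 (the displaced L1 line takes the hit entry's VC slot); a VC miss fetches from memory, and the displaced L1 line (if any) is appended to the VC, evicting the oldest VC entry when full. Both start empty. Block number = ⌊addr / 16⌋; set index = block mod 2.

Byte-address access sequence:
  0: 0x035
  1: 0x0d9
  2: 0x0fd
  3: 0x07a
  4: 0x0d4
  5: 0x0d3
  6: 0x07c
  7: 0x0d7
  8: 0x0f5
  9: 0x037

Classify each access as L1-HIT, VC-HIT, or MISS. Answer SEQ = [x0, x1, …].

#0 0x35→b3/s1 MISS; vc=[]
#1 0xd9→b13/s1 MISS; vc=[3]
#2 0xfd→b15/s1 MISS; vc=[3,13]
#3 0x7a→b7/s1 MISS; vc=[3,13,15]
#4 0xd4→b13/s1 VC-HIT; vc=[3,7,15]
#5 0xd3→b13/s1 L1-HIT; vc=[3,7,15]
#6 0x7c→b7/s1 VC-HIT; vc=[3,13,15]
#7 0xd7→b13/s1 VC-HIT; vc=[3,7,15]
#8 0xf5→b15/s1 VC-HIT; vc=[3,7,13]
#9 0x37→b3/s1 VC-HIT; vc=[15,7,13]

SEQ = [MISS, MISS, MISS, MISS, VC-HIT, L1-HIT, VC-HIT, VC-HIT, VC-HIT, VC-HIT]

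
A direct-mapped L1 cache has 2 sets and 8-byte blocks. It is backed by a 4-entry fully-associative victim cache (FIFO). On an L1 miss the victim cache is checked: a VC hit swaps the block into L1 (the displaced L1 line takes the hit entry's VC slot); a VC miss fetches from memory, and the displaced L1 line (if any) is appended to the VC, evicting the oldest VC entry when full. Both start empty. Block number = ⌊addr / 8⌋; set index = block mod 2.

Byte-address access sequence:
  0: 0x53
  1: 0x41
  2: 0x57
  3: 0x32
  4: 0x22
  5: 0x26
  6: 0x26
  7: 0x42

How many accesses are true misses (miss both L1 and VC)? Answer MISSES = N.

MISSES = 4

  [0] addr=0x53 blk=10 s=0: MISS | VC []
  [1] addr=0x41 blk=8 s=0: MISS | VC [10]
  [2] addr=0x57 blk=10 s=0: VC-HIT | VC [8]
  [3] addr=0x32 blk=6 s=0: MISS | VC [8, 10]
  [4] addr=0x22 blk=4 s=0: MISS | VC [8, 10, 6]
  [5] addr=0x26 blk=4 s=0: L1-HIT | VC [8, 10, 6]
  [6] addr=0x26 blk=4 s=0: L1-HIT | VC [8, 10, 6]
  [7] addr=0x42 blk=8 s=0: VC-HIT | VC [4, 10, 6]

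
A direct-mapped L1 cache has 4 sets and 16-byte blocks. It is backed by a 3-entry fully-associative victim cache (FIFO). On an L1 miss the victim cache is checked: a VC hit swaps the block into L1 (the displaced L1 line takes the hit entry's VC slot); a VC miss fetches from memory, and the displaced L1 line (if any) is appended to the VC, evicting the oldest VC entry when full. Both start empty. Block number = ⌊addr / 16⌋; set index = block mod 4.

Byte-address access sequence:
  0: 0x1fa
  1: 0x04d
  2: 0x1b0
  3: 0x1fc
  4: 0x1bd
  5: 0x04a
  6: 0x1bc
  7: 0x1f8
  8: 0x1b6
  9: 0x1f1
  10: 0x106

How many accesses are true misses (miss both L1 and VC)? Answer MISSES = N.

#0 0x1fa→b31/s3 MISS; vc=[]
#1 0x4d→b4/s0 MISS; vc=[]
#2 0x1b0→b27/s3 MISS; vc=[31]
#3 0x1fc→b31/s3 VC-HIT; vc=[27]
#4 0x1bd→b27/s3 VC-HIT; vc=[31]
#5 0x4a→b4/s0 L1-HIT; vc=[31]
#6 0x1bc→b27/s3 L1-HIT; vc=[31]
#7 0x1f8→b31/s3 VC-HIT; vc=[27]
#8 0x1b6→b27/s3 VC-HIT; vc=[31]
#9 0x1f1→b31/s3 VC-HIT; vc=[27]
#10 0x106→b16/s0 MISS; vc=[27,4]

MISSES = 4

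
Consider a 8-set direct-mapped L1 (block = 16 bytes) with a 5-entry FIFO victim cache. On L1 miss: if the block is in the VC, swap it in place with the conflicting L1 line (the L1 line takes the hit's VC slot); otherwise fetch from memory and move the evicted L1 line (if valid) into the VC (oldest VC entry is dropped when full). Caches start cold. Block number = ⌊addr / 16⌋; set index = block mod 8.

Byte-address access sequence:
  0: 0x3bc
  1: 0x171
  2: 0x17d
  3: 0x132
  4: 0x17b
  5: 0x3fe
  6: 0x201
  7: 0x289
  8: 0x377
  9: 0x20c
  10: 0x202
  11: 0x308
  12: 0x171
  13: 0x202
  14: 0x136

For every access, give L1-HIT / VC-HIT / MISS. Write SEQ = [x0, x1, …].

  [0] addr=0x3bc blk=59 s=3: MISS | VC []
  [1] addr=0x171 blk=23 s=7: MISS | VC []
  [2] addr=0x17d blk=23 s=7: L1-HIT | VC []
  [3] addr=0x132 blk=19 s=3: MISS | VC [59]
  [4] addr=0x17b blk=23 s=7: L1-HIT | VC [59]
  [5] addr=0x3fe blk=63 s=7: MISS | VC [59, 23]
  [6] addr=0x201 blk=32 s=0: MISS | VC [59, 23]
  [7] addr=0x289 blk=40 s=0: MISS | VC [59, 23, 32]
  [8] addr=0x377 blk=55 s=7: MISS | VC [59, 23, 32, 63]
  [9] addr=0x20c blk=32 s=0: VC-HIT | VC [59, 23, 40, 63]
  [10] addr=0x202 blk=32 s=0: L1-HIT | VC [59, 23, 40, 63]
  [11] addr=0x308 blk=48 s=0: MISS | VC [59, 23, 40, 63, 32]
  [12] addr=0x171 blk=23 s=7: VC-HIT | VC [59, 55, 40, 63, 32]
  [13] addr=0x202 blk=32 s=0: VC-HIT | VC [59, 55, 40, 63, 48]
  [14] addr=0x136 blk=19 s=3: L1-HIT | VC [59, 55, 40, 63, 48]

SEQ = [MISS, MISS, L1-HIT, MISS, L1-HIT, MISS, MISS, MISS, MISS, VC-HIT, L1-HIT, MISS, VC-HIT, VC-HIT, L1-HIT]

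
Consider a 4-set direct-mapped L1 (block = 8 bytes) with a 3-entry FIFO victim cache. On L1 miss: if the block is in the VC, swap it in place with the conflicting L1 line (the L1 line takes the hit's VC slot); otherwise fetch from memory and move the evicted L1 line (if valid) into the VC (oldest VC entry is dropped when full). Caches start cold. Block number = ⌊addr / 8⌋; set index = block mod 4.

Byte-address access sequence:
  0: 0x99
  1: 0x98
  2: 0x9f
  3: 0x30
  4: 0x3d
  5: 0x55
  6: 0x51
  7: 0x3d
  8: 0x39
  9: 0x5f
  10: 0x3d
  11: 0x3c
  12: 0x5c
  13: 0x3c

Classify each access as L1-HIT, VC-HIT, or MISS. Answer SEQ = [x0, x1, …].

SEQ = [MISS, L1-HIT, L1-HIT, MISS, MISS, MISS, L1-HIT, L1-HIT, L1-HIT, MISS, VC-HIT, L1-HIT, VC-HIT, VC-HIT]

#0 0x99→b19/s3 MISS; vc=[]
#1 0x98→b19/s3 L1-HIT; vc=[]
#2 0x9f→b19/s3 L1-HIT; vc=[]
#3 0x30→b6/s2 MISS; vc=[]
#4 0x3d→b7/s3 MISS; vc=[19]
#5 0x55→b10/s2 MISS; vc=[19,6]
#6 0x51→b10/s2 L1-HIT; vc=[19,6]
#7 0x3d→b7/s3 L1-HIT; vc=[19,6]
#8 0x39→b7/s3 L1-HIT; vc=[19,6]
#9 0x5f→b11/s3 MISS; vc=[19,6,7]
#10 0x3d→b7/s3 VC-HIT; vc=[19,6,11]
#11 0x3c→b7/s3 L1-HIT; vc=[19,6,11]
#12 0x5c→b11/s3 VC-HIT; vc=[19,6,7]
#13 0x3c→b7/s3 VC-HIT; vc=[19,6,11]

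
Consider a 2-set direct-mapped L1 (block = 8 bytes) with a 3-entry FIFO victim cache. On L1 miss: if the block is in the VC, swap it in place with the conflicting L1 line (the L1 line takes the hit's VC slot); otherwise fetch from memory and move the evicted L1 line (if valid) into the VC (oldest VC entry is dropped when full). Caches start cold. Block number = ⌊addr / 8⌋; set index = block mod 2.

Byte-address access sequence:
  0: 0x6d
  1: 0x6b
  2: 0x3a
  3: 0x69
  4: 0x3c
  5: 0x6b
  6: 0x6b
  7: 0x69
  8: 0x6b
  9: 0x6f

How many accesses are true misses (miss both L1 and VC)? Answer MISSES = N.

0: 0x6d (blk 13, set 1) → MISS  vc=[]
1: 0x6b (blk 13, set 1) → L1-HIT  vc=[]
2: 0x3a (blk 7, set 1) → MISS  vc=[13]
3: 0x69 (blk 13, set 1) → VC-HIT  vc=[7]
4: 0x3c (blk 7, set 1) → VC-HIT  vc=[13]
5: 0x6b (blk 13, set 1) → VC-HIT  vc=[7]
6: 0x6b (blk 13, set 1) → L1-HIT  vc=[7]
7: 0x69 (blk 13, set 1) → L1-HIT  vc=[7]
8: 0x6b (blk 13, set 1) → L1-HIT  vc=[7]
9: 0x6f (blk 13, set 1) → L1-HIT  vc=[7]

MISSES = 2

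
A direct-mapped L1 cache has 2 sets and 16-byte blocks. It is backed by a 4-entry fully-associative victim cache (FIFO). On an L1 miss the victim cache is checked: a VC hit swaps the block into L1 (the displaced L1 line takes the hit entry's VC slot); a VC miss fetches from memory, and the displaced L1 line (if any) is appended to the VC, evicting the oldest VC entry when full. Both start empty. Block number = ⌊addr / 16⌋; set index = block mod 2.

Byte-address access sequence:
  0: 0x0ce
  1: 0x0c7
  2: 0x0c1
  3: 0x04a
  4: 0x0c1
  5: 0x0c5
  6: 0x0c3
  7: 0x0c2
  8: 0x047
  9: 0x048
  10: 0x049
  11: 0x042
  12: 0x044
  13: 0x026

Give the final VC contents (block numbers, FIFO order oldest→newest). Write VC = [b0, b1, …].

VC = [12, 4]

  [0] addr=0xce blk=12 s=0: MISS | VC []
  [1] addr=0xc7 blk=12 s=0: L1-HIT | VC []
  [2] addr=0xc1 blk=12 s=0: L1-HIT | VC []
  [3] addr=0x4a blk=4 s=0: MISS | VC [12]
  [4] addr=0xc1 blk=12 s=0: VC-HIT | VC [4]
  [5] addr=0xc5 blk=12 s=0: L1-HIT | VC [4]
  [6] addr=0xc3 blk=12 s=0: L1-HIT | VC [4]
  [7] addr=0xc2 blk=12 s=0: L1-HIT | VC [4]
  [8] addr=0x47 blk=4 s=0: VC-HIT | VC [12]
  [9] addr=0x48 blk=4 s=0: L1-HIT | VC [12]
  [10] addr=0x49 blk=4 s=0: L1-HIT | VC [12]
  [11] addr=0x42 blk=4 s=0: L1-HIT | VC [12]
  [12] addr=0x44 blk=4 s=0: L1-HIT | VC [12]
  [13] addr=0x26 blk=2 s=0: MISS | VC [12, 4]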